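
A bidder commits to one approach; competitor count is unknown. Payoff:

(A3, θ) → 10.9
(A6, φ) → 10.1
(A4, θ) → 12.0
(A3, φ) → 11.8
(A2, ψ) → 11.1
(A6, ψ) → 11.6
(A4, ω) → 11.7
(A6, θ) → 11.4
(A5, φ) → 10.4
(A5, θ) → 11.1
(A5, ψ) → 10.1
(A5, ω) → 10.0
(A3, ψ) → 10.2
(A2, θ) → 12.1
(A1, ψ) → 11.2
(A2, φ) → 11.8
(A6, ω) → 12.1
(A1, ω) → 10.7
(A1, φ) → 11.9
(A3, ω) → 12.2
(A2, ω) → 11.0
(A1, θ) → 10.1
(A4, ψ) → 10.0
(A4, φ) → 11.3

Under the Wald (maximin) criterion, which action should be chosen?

A2

Row minima: A1=10.1, A2=11.0, A3=10.2, A4=10.0, A5=10.0, A6=10.1
Best worst-case = 11.0 → A2.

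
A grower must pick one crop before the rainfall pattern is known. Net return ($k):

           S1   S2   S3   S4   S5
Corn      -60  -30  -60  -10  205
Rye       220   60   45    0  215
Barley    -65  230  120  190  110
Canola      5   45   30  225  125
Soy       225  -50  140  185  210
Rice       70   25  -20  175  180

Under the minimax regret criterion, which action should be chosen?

Rice

Column bests: S1=225, S2=230, S3=140, S4=225, S5=215.
Corn regrets: 285, 260, 200, 235, 10 → max 285
Rye regrets: 5, 170, 95, 225, 0 → max 225
Barley regrets: 290, 0, 20, 35, 105 → max 290
Canola regrets: 220, 185, 110, 0, 90 → max 220
Soy regrets: 0, 280, 0, 40, 5 → max 280
Rice regrets: 155, 205, 160, 50, 35 → max 205
Smallest max regret = 205 → Rice.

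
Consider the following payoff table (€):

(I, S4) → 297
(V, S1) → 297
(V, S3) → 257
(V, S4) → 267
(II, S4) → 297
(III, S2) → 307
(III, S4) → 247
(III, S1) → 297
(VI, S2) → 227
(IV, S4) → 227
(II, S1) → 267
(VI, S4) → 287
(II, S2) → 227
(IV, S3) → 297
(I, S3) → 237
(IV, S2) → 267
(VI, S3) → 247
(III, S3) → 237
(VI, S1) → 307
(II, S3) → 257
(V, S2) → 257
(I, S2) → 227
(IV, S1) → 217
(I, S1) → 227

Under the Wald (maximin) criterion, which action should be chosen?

Row minima: I=227, II=227, III=237, IV=217, V=257, VI=227
Best worst-case = 257 → V.

V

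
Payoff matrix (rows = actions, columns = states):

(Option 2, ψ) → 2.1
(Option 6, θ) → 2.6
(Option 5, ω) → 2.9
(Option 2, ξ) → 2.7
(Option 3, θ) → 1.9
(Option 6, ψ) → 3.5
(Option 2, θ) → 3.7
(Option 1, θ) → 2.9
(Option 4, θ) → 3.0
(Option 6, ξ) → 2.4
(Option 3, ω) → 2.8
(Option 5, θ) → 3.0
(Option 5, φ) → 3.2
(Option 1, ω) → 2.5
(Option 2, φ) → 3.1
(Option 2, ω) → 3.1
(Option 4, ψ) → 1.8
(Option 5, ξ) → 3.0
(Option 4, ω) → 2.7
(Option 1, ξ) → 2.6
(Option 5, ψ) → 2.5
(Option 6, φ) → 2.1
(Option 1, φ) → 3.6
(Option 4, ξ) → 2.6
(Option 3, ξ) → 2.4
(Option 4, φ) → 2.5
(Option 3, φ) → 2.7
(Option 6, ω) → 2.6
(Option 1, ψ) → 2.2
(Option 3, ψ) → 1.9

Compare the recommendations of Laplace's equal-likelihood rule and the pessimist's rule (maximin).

laplace → Option 2; maximin → Option 5 (disagree)

Row averages: Option 1=2.76, Option 2=2.94, Option 3=2.34, Option 4=2.52, Option 5=2.92, Option 6=2.64
Highest average = 2.94 → Option 2.
Row minima: Option 1=2.2, Option 2=2.1, Option 3=1.9, Option 4=1.8, Option 5=2.5, Option 6=2.1
Best worst-case = 2.5 → Option 5.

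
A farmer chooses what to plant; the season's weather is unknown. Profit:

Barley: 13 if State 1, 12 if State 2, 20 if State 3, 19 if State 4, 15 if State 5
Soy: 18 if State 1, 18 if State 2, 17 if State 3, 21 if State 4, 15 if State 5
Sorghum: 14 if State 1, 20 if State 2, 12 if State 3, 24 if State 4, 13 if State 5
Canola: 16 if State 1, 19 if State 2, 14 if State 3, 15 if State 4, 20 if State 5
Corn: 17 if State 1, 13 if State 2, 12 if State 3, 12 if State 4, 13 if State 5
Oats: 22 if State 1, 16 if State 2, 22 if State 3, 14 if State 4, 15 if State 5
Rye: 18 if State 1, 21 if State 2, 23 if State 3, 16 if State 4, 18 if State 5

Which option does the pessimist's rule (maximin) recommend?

Row minima: Barley=12, Soy=15, Sorghum=12, Canola=14, Corn=12, Oats=14, Rye=16
Best worst-case = 16 → Rye.

Rye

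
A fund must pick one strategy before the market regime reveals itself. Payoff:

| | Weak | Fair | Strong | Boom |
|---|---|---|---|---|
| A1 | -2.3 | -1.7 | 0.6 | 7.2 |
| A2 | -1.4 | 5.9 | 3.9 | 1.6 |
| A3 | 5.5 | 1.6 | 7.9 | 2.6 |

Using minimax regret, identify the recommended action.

A3

Column bests: Weak=5.5, Fair=5.9, Strong=7.9, Boom=7.2.
A1 regrets: 7.8, 7.6, 7.3, 0.0 → max 7.8
A2 regrets: 6.9, 0.0, 4.0, 5.6 → max 6.9
A3 regrets: 0.0, 4.3, 0.0, 4.6 → max 4.6
Smallest max regret = 4.6 → A3.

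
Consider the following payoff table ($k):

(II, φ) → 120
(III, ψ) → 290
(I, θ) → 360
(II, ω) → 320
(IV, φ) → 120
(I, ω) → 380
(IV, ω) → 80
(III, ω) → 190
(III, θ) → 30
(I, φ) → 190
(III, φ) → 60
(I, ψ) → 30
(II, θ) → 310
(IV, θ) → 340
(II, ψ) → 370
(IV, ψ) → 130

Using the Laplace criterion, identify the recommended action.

II

Row averages: I=240, II=280, III=142.5, IV=167.5
Highest average = 280 → II.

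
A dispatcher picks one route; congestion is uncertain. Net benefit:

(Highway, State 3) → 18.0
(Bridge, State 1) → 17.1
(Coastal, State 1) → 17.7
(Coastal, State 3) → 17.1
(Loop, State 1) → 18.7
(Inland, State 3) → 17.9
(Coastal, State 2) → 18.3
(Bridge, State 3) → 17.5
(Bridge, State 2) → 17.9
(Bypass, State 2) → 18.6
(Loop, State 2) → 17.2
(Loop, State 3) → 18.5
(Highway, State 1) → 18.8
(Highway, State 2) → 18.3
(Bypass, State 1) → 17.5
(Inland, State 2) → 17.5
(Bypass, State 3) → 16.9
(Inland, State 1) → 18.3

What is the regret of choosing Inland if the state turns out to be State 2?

1.1

Best payoff under State 2 is 18.6.
Regret = 18.6 − 17.5 = 1.1.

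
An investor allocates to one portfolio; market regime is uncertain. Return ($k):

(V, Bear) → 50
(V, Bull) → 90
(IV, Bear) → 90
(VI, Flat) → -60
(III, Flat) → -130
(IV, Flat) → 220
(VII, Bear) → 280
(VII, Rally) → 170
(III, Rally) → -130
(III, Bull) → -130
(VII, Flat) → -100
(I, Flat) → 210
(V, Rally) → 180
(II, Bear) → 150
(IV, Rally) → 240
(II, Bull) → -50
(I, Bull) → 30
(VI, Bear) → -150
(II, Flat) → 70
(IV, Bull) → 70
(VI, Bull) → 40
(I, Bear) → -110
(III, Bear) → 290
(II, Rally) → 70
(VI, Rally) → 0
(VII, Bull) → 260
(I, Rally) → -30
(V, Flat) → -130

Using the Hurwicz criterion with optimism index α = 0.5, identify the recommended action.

I: 0.5·210 + 0.5·(-110) = 50
II: 0.5·150 + 0.5·(-50) = 50
III: 0.5·290 + 0.5·(-130) = 80
IV: 0.5·240 + 0.5·70 = 155
V: 0.5·180 + 0.5·(-130) = 25
VI: 0.5·40 + 0.5·(-150) = -55
VII: 0.5·280 + 0.5·(-100) = 90
Highest Hurwicz score = 155 → IV.

IV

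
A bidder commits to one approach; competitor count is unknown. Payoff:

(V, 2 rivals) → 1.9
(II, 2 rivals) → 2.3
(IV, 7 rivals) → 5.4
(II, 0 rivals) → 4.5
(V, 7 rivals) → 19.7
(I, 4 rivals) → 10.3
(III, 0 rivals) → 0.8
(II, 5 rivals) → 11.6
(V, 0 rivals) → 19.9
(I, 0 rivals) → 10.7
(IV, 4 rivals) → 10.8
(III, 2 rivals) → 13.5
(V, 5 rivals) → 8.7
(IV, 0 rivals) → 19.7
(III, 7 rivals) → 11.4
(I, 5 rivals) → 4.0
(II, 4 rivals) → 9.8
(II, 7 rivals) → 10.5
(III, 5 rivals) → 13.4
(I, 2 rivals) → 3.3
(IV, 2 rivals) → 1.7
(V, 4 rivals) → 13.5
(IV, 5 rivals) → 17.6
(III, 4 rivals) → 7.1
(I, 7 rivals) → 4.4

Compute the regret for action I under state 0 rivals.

Best payoff under 0 rivals is 19.9.
Regret = 19.9 − 10.7 = 9.2.

9.2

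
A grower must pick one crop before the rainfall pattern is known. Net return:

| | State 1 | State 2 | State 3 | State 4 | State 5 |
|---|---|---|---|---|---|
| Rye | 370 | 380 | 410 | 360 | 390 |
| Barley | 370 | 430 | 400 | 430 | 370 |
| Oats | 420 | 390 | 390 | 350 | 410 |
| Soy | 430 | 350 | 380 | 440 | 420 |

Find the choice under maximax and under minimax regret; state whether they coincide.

Row maxima: Rye=410, Barley=430, Oats=420, Soy=440
Best best-case = 440 → Soy.
Column bests: State 1=430, State 2=430, State 3=410, State 4=440, State 5=420.
Rye regrets: 60, 50, 0, 80, 30 → max 80
Barley regrets: 60, 0, 10, 10, 50 → max 60
Oats regrets: 10, 40, 20, 90, 10 → max 90
Soy regrets: 0, 80, 30, 0, 0 → max 80
Smallest max regret = 60 → Barley.

maximax → Soy; minimax regret → Barley (disagree)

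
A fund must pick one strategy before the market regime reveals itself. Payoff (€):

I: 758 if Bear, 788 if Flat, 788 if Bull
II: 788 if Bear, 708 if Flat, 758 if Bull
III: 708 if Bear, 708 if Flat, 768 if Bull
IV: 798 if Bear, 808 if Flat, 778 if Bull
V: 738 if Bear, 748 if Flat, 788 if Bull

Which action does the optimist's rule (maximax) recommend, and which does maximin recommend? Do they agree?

Row maxima: I=788, II=788, III=768, IV=808, V=788
Best best-case = 808 → IV.
Row minima: I=758, II=708, III=708, IV=778, V=738
Best worst-case = 778 → IV.

maximax → IV; maximin → IV (agree)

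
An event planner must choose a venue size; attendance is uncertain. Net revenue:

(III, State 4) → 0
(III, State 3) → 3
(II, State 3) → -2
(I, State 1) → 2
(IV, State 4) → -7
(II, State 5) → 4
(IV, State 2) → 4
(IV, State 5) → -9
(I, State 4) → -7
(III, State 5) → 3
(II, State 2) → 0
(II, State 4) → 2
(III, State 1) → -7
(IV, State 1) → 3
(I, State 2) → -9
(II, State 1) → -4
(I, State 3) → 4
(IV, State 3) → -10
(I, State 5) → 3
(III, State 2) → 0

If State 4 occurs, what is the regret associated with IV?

9

Best payoff under State 4 is 2.
Regret = 2 − (-7) = 9.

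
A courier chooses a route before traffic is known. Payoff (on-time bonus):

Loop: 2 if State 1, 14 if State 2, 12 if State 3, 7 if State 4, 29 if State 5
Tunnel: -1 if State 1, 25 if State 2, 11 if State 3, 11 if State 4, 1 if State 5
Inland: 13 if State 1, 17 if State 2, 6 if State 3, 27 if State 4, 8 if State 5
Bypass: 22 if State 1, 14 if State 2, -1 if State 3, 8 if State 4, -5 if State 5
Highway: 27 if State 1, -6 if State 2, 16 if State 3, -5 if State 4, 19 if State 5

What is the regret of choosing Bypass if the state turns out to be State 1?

Best payoff under State 1 is 27.
Regret = 27 − 22 = 5.

5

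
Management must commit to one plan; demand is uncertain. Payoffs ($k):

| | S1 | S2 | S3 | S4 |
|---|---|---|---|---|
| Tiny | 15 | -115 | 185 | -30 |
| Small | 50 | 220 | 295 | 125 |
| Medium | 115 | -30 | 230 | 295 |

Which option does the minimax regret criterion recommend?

Column bests: S1=115, S2=220, S3=295, S4=295.
Tiny regrets: 100, 335, 110, 325 → max 335
Small regrets: 65, 0, 0, 170 → max 170
Medium regrets: 0, 250, 65, 0 → max 250
Smallest max regret = 170 → Small.

Small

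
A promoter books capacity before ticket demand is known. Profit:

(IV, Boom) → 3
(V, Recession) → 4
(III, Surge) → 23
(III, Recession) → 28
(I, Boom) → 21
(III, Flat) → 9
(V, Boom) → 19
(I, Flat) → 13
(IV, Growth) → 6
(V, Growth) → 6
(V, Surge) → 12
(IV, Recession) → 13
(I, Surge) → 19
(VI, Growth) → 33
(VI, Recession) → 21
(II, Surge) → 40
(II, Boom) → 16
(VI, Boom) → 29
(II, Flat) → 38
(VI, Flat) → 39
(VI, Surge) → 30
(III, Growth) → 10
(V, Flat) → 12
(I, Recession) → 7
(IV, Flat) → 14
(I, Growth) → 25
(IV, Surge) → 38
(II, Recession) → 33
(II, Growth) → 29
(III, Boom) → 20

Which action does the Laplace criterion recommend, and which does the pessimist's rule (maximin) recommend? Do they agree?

laplace → II; maximin → VI (disagree)

Row averages: I=17, II=31.2, III=18, IV=14.8, V=10.6, VI=30.4
Highest average = 31.2 → II.
Row minima: I=7, II=16, III=9, IV=3, V=4, VI=21
Best worst-case = 21 → VI.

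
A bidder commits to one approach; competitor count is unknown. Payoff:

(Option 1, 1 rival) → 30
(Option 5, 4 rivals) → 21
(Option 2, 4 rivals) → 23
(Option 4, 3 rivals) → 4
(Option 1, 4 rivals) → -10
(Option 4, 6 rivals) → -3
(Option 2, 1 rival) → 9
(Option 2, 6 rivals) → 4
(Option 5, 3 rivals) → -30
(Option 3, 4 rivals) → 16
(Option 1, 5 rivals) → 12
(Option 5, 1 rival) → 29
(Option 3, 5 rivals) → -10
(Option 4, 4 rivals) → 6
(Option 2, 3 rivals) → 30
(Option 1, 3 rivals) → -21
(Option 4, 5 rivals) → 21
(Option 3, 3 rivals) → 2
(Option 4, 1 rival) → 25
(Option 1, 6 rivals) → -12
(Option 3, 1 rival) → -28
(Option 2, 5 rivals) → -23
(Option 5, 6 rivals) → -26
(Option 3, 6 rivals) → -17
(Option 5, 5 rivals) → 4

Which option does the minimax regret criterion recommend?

Option 4

Column bests: 1 rival=30, 3 rivals=30, 4 rivals=23, 5 rivals=21, 6 rivals=4.
Option 1 regrets: 0, 51, 33, 9, 16 → max 51
Option 2 regrets: 21, 0, 0, 44, 0 → max 44
Option 3 regrets: 58, 28, 7, 31, 21 → max 58
Option 4 regrets: 5, 26, 17, 0, 7 → max 26
Option 5 regrets: 1, 60, 2, 17, 30 → max 60
Smallest max regret = 26 → Option 4.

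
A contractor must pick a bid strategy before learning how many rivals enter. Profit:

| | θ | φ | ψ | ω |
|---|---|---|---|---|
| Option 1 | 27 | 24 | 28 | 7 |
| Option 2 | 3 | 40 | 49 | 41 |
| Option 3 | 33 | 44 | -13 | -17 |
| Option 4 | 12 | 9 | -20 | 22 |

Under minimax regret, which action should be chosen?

Column bests: θ=33, φ=44, ψ=49, ω=41.
Option 1 regrets: 6, 20, 21, 34 → max 34
Option 2 regrets: 30, 4, 0, 0 → max 30
Option 3 regrets: 0, 0, 62, 58 → max 62
Option 4 regrets: 21, 35, 69, 19 → max 69
Smallest max regret = 30 → Option 2.

Option 2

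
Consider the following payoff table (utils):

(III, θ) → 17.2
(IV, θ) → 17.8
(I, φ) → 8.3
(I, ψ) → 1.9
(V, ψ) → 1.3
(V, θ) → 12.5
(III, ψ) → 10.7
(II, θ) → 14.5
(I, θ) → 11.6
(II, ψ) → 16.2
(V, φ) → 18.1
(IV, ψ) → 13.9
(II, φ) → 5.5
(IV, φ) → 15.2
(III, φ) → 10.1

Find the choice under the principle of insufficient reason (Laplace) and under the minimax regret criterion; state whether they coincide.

Row averages: I=109/15, II=181/15, III=38/3, IV=469/30, V=319/30
Highest average = 469/30 → IV.
Column bests: θ=17.8, φ=18.1, ψ=16.2.
I regrets: 6.2, 9.8, 14.3 → max 14.3
II regrets: 3.3, 12.6, 0.0 → max 12.6
III regrets: 0.6, 8.0, 5.5 → max 8.0
IV regrets: 0.0, 2.9, 2.3 → max 2.9
V regrets: 5.3, 0.0, 14.9 → max 14.9
Smallest max regret = 2.9 → IV.

laplace → IV; minimax regret → IV (agree)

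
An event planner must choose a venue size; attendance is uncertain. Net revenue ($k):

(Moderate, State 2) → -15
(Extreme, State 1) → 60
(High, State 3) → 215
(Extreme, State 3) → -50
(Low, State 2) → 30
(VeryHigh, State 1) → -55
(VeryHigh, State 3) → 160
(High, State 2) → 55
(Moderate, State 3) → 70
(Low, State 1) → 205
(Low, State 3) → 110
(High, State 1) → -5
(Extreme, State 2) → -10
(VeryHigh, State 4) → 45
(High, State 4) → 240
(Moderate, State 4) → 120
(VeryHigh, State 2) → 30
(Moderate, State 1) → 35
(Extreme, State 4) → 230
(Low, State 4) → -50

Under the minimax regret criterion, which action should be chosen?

Moderate

Column bests: State 1=205, State 2=55, State 3=215, State 4=240.
Low regrets: 0, 25, 105, 290 → max 290
Moderate regrets: 170, 70, 145, 120 → max 170
High regrets: 210, 0, 0, 0 → max 210
VeryHigh regrets: 260, 25, 55, 195 → max 260
Extreme regrets: 145, 65, 265, 10 → max 265
Smallest max regret = 170 → Moderate.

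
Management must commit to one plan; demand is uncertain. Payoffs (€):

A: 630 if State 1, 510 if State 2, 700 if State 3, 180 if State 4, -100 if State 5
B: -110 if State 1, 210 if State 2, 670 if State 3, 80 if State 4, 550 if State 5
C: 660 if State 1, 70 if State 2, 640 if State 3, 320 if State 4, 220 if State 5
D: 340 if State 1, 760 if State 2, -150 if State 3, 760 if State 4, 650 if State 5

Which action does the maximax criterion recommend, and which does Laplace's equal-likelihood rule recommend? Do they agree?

Row maxima: A=700, B=670, C=660, D=760
Best best-case = 760 → D.
Row averages: A=384, B=280, C=382, D=472
Highest average = 472 → D.

maximax → D; laplace → D (agree)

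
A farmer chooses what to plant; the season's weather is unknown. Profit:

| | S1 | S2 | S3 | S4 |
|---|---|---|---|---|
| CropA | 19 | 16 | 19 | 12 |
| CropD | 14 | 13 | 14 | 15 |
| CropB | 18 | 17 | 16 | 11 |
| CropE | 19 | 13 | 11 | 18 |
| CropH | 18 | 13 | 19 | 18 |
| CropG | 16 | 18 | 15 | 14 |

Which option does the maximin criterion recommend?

Row minima: CropA=12, CropD=13, CropB=11, CropE=11, CropH=13, CropG=14
Best worst-case = 14 → CropG.

CropG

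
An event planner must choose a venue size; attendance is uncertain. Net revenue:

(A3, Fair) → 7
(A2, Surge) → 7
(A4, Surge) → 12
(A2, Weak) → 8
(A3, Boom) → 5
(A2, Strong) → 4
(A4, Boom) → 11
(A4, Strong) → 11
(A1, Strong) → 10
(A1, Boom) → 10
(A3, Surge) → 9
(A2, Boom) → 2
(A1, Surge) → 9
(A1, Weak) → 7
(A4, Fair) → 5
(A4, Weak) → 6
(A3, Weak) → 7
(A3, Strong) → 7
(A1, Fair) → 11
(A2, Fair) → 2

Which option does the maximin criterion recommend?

A1

Row minima: A1=7, A2=2, A3=5, A4=5
Best worst-case = 7 → A1.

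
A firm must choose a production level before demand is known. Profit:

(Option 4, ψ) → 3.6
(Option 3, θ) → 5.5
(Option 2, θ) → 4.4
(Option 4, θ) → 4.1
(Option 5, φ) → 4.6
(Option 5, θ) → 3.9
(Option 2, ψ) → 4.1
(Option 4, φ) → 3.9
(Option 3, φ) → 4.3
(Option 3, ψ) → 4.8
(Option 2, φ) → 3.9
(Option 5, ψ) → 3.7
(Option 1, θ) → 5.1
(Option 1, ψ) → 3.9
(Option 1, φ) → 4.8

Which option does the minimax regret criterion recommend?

Column bests: θ=5.5, φ=4.8, ψ=4.8.
Option 1 regrets: 0.4, 0.0, 0.9 → max 0.9
Option 2 regrets: 1.1, 0.9, 0.7 → max 1.1
Option 3 regrets: 0.0, 0.5, 0.0 → max 0.5
Option 4 regrets: 1.4, 0.9, 1.2 → max 1.4
Option 5 regrets: 1.6, 0.2, 1.1 → max 1.6
Smallest max regret = 0.5 → Option 3.

Option 3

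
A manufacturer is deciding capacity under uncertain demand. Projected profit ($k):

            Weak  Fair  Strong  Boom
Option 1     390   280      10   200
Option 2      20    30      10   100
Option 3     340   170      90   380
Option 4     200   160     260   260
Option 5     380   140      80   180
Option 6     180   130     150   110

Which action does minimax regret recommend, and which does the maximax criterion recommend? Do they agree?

minimax regret → Option 3; maximax → Option 1 (disagree)

Column bests: Weak=390, Fair=280, Strong=260, Boom=380.
Option 1 regrets: 0, 0, 250, 180 → max 250
Option 2 regrets: 370, 250, 250, 280 → max 370
Option 3 regrets: 50, 110, 170, 0 → max 170
Option 4 regrets: 190, 120, 0, 120 → max 190
Option 5 regrets: 10, 140, 180, 200 → max 200
Option 6 regrets: 210, 150, 110, 270 → max 270
Smallest max regret = 170 → Option 3.
Row maxima: Option 1=390, Option 2=100, Option 3=380, Option 4=260, Option 5=380, Option 6=180
Best best-case = 390 → Option 1.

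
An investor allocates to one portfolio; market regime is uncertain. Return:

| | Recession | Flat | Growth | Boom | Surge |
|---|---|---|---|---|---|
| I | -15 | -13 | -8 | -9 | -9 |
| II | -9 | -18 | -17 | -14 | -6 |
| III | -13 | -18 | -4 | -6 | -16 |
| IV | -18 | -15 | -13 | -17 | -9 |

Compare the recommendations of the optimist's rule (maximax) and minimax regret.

Row maxima: I=-8, II=-6, III=-4, IV=-9
Best best-case = -4 → III.
Column bests: Recession=-9, Flat=-13, Growth=-4, Boom=-6, Surge=-6.
I regrets: 6, 0, 4, 3, 3 → max 6
II regrets: 0, 5, 13, 8, 0 → max 13
III regrets: 4, 5, 0, 0, 10 → max 10
IV regrets: 9, 2, 9, 11, 3 → max 11
Smallest max regret = 6 → I.

maximax → III; minimax regret → I (disagree)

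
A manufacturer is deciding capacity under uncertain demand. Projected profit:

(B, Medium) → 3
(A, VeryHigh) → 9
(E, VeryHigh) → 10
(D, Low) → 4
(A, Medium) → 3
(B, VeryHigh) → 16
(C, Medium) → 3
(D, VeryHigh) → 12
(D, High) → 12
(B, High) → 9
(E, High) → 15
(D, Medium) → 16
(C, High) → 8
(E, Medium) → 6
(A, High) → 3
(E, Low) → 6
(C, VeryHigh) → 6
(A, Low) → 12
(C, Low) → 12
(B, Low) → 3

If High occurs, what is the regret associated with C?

7

Best payoff under High is 15.
Regret = 15 − 8 = 7.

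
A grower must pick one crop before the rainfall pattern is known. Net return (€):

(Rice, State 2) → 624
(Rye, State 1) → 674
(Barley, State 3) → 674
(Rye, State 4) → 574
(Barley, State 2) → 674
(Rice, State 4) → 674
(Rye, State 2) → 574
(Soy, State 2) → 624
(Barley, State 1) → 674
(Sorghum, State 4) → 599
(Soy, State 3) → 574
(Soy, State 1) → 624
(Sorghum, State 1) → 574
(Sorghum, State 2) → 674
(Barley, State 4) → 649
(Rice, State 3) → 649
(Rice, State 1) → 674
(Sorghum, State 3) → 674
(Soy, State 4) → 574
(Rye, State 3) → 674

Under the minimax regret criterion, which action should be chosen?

Column bests: State 1=674, State 2=674, State 3=674, State 4=674.
Barley regrets: 0, 0, 0, 25 → max 25
Sorghum regrets: 100, 0, 0, 75 → max 100
Rye regrets: 0, 100, 0, 100 → max 100
Soy regrets: 50, 50, 100, 100 → max 100
Rice regrets: 0, 50, 25, 0 → max 50
Smallest max regret = 25 → Barley.

Barley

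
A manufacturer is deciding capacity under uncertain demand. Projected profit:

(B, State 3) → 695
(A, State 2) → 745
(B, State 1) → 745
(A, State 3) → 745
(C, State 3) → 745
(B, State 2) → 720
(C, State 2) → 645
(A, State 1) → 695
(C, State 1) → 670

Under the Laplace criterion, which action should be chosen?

Row averages: A=2185/3, B=720, C=2060/3
Highest average = 2185/3 → A.

A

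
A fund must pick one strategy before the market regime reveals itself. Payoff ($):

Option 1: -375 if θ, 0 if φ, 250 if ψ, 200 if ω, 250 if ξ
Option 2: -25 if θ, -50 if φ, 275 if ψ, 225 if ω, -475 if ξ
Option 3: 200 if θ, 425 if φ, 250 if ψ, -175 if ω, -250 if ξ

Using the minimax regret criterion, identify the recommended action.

Column bests: θ=200, φ=425, ψ=275, ω=225, ξ=250.
Option 1 regrets: 575, 425, 25, 25, 0 → max 575
Option 2 regrets: 225, 475, 0, 0, 725 → max 725
Option 3 regrets: 0, 0, 25, 400, 500 → max 500
Smallest max regret = 500 → Option 3.

Option 3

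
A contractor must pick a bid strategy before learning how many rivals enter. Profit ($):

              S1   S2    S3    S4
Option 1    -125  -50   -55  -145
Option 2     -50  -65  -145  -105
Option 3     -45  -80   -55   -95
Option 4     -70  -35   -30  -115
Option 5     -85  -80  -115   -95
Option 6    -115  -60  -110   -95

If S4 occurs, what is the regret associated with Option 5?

Best payoff under S4 is -95.
Regret = -95 − (-95) = 0.

0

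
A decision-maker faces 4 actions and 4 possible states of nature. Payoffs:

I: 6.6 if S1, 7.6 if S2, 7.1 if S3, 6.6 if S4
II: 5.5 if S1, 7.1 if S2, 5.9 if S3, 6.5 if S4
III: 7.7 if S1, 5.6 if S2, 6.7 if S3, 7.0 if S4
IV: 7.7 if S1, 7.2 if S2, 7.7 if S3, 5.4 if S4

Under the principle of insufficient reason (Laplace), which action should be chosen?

IV

Row averages: I=6.975, II=6.25, III=6.75, IV=7
Highest average = 7 → IV.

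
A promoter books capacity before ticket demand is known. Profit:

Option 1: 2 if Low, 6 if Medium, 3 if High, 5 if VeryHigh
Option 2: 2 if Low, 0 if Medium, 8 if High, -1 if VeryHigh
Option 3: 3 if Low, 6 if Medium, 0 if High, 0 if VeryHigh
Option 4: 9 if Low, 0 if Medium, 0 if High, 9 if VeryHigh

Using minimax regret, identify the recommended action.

Option 1

Column bests: Low=9, Medium=6, High=8, VeryHigh=9.
Option 1 regrets: 7, 0, 5, 4 → max 7
Option 2 regrets: 7, 6, 0, 10 → max 10
Option 3 regrets: 6, 0, 8, 9 → max 9
Option 4 regrets: 0, 6, 8, 0 → max 8
Smallest max regret = 7 → Option 1.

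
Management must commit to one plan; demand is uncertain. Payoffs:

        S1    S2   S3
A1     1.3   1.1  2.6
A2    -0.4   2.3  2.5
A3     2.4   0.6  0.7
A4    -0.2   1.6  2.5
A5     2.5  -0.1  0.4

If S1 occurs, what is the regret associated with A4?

2.7

Best payoff under S1 is 2.5.
Regret = 2.5 − (-0.2) = 2.7.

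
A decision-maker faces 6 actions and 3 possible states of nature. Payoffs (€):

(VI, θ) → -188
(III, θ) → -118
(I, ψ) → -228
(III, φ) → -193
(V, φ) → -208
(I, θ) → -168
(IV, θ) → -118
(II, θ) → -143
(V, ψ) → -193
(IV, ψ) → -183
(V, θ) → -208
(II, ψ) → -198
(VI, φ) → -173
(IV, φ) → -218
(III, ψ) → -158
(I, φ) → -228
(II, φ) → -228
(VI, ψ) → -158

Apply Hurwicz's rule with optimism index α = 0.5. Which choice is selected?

III

I: 0.5·(-168) + 0.5·(-228) = -198
II: 0.5·(-143) + 0.5·(-228) = -185.5
III: 0.5·(-118) + 0.5·(-193) = -155.5
IV: 0.5·(-118) + 0.5·(-218) = -168
V: 0.5·(-193) + 0.5·(-208) = -200.5
VI: 0.5·(-158) + 0.5·(-188) = -173
Highest Hurwicz score = -155.5 → III.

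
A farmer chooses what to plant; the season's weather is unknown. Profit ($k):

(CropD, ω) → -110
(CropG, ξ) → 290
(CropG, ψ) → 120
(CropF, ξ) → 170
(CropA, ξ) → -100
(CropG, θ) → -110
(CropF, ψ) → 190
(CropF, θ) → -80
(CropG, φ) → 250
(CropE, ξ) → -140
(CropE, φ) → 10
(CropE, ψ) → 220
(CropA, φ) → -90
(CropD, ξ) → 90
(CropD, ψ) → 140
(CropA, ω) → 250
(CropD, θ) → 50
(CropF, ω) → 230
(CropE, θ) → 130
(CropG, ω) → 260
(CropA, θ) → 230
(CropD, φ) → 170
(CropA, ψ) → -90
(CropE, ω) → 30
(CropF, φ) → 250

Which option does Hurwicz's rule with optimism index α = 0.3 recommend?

CropF: 0.3·250 + 0.7·(-80) = 19
CropE: 0.3·220 + 0.7·(-140) = -32
CropG: 0.3·290 + 0.7·(-110) = 10
CropA: 0.3·250 + 0.7·(-100) = 5
CropD: 0.3·170 + 0.7·(-110) = -26
Highest Hurwicz score = 19 → CropF.

CropF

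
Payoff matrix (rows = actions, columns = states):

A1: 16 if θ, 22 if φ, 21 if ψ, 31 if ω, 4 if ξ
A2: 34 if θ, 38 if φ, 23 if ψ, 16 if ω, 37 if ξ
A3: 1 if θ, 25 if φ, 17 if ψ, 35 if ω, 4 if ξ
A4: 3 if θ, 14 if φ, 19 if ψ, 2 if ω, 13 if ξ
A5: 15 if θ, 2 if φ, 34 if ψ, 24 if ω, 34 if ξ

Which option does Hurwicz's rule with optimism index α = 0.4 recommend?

A2

A1: 0.4·31 + 0.6·4 = 14.8
A2: 0.4·38 + 0.6·16 = 24.8
A3: 0.4·35 + 0.6·1 = 14.6
A4: 0.4·19 + 0.6·2 = 8.8
A5: 0.4·34 + 0.6·2 = 14.8
Highest Hurwicz score = 24.8 → A2.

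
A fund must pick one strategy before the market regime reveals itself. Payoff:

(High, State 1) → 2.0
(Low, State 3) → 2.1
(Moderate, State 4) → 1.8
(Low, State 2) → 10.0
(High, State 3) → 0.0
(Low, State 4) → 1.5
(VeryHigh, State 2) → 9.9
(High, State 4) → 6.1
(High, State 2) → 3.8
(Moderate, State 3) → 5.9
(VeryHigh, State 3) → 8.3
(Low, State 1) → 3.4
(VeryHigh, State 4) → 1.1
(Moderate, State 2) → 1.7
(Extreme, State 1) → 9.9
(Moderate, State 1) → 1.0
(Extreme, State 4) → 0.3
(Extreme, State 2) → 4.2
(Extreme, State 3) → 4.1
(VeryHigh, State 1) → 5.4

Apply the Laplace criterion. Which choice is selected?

VeryHigh

Row averages: Low=4.25, Moderate=2.6, High=2.975, VeryHigh=6.175, Extreme=4.625
Highest average = 6.175 → VeryHigh.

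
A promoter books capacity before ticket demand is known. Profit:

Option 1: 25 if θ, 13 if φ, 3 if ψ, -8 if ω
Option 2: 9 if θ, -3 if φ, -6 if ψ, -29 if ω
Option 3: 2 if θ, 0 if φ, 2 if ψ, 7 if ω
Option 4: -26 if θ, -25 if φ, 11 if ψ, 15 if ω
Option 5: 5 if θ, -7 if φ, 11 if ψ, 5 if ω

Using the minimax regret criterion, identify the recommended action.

Option 5

Column bests: θ=25, φ=13, ψ=11, ω=15.
Option 1 regrets: 0, 0, 8, 23 → max 23
Option 2 regrets: 16, 16, 17, 44 → max 44
Option 3 regrets: 23, 13, 9, 8 → max 23
Option 4 regrets: 51, 38, 0, 0 → max 51
Option 5 regrets: 20, 20, 0, 10 → max 20
Smallest max regret = 20 → Option 5.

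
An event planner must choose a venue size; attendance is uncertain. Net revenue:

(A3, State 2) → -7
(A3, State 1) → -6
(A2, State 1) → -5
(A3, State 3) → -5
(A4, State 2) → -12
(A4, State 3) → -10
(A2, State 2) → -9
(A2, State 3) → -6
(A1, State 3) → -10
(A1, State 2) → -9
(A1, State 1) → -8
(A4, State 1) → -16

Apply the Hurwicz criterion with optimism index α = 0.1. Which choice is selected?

A1: 0.1·(-8) + 0.9·(-10) = -9.8
A2: 0.1·(-5) + 0.9·(-9) = -8.6
A3: 0.1·(-5) + 0.9·(-7) = -6.8
A4: 0.1·(-10) + 0.9·(-16) = -15.4
Highest Hurwicz score = -6.8 → A3.

A3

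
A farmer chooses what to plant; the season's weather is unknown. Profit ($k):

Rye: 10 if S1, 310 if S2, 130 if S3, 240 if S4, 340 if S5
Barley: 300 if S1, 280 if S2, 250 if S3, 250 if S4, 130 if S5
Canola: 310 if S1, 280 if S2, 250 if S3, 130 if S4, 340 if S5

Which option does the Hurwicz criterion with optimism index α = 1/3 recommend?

Canola

Rye: 1/3·340 + 2/3·10 = 120
Barley: 1/3·300 + 2/3·130 = 560/3
Canola: 1/3·340 + 2/3·130 = 200
Highest Hurwicz score = 200 → Canola.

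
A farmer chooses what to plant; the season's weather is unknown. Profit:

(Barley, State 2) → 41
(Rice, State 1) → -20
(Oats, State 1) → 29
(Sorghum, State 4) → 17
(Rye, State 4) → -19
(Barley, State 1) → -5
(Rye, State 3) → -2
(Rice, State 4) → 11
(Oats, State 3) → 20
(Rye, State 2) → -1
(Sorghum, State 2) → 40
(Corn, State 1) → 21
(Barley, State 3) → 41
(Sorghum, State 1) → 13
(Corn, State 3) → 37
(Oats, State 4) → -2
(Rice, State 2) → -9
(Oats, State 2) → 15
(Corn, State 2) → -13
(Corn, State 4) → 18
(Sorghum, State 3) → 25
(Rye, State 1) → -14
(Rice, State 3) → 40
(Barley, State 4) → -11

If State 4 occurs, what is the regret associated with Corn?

0

Best payoff under State 4 is 18.
Regret = 18 − 18 = 0.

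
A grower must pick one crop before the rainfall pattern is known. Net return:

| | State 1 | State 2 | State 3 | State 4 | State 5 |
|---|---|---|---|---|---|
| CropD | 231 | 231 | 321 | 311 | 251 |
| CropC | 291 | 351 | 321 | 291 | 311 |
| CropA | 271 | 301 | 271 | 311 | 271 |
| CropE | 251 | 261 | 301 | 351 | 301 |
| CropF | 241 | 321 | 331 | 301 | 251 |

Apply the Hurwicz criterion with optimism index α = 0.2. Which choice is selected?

CropD: 0.2·321 + 0.8·231 = 249
CropC: 0.2·351 + 0.8·291 = 303
CropA: 0.2·311 + 0.8·271 = 279
CropE: 0.2·351 + 0.8·251 = 271
CropF: 0.2·331 + 0.8·241 = 259
Highest Hurwicz score = 303 → CropC.

CropC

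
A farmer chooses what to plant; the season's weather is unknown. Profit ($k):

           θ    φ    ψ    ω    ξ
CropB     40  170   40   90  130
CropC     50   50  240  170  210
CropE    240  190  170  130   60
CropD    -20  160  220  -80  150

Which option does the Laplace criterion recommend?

CropE

Row averages: CropB=94, CropC=144, CropE=158, CropD=86
Highest average = 158 → CropE.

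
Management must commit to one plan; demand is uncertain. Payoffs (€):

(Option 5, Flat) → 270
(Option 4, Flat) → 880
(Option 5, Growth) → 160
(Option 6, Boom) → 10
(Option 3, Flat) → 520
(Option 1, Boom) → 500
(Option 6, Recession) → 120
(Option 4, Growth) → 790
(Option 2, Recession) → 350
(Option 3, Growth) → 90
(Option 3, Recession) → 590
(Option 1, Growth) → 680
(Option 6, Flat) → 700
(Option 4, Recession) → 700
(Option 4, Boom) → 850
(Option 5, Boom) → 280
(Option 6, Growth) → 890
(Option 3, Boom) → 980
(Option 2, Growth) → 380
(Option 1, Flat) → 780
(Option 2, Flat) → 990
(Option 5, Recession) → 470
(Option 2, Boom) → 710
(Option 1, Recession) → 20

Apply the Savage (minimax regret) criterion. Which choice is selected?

Option 4

Column bests: Recession=700, Flat=990, Growth=890, Boom=980.
Option 1 regrets: 680, 210, 210, 480 → max 680
Option 2 regrets: 350, 0, 510, 270 → max 510
Option 3 regrets: 110, 470, 800, 0 → max 800
Option 4 regrets: 0, 110, 100, 130 → max 130
Option 5 regrets: 230, 720, 730, 700 → max 730
Option 6 regrets: 580, 290, 0, 970 → max 970
Smallest max regret = 130 → Option 4.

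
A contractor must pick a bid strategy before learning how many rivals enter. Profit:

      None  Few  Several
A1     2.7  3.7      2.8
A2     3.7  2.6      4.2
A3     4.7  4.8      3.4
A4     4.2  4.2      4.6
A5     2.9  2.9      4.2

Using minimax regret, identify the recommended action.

A4

Column bests: None=4.7, Few=4.8, Several=4.6.
A1 regrets: 2.0, 1.1, 1.8 → max 2.0
A2 regrets: 1.0, 2.2, 0.4 → max 2.2
A3 regrets: 0.0, 0.0, 1.2 → max 1.2
A4 regrets: 0.5, 0.6, 0.0 → max 0.6
A5 regrets: 1.8, 1.9, 0.4 → max 1.9
Smallest max regret = 0.6 → A4.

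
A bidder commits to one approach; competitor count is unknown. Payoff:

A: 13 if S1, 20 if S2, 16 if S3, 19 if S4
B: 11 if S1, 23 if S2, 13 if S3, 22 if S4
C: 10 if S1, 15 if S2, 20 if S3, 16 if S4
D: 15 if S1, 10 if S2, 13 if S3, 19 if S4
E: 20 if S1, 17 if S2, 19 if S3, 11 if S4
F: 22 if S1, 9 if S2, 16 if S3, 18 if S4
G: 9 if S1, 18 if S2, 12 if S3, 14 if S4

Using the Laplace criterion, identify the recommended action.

B

Row averages: A=17, B=17.25, C=15.25, D=14.25, E=16.75, F=16.25, G=13.25
Highest average = 17.25 → B.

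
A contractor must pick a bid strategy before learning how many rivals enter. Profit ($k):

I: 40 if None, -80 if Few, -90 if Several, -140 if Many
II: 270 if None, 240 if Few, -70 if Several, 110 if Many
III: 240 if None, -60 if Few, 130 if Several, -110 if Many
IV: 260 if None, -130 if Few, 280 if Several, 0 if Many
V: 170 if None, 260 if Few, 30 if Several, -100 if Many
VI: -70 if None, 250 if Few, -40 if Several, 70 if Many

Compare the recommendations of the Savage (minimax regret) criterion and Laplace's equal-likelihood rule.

minimax regret → V; laplace → II (disagree)

Column bests: None=270, Few=260, Several=280, Many=110.
I regrets: 230, 340, 370, 250 → max 370
II regrets: 0, 20, 350, 0 → max 350
III regrets: 30, 320, 150, 220 → max 320
IV regrets: 10, 390, 0, 110 → max 390
V regrets: 100, 0, 250, 210 → max 250
VI regrets: 340, 10, 320, 40 → max 340
Smallest max regret = 250 → V.
Row averages: I=-67.5, II=137.5, III=50, IV=102.5, V=90, VI=52.5
Highest average = 137.5 → II.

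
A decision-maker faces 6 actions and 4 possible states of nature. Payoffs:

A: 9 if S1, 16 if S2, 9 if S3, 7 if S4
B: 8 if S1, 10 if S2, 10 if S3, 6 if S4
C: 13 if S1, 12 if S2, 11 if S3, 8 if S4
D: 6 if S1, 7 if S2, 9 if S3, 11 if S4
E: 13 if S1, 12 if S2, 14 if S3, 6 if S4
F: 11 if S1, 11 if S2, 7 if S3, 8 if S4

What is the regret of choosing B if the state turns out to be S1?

5

Best payoff under S1 is 13.
Regret = 13 − 8 = 5.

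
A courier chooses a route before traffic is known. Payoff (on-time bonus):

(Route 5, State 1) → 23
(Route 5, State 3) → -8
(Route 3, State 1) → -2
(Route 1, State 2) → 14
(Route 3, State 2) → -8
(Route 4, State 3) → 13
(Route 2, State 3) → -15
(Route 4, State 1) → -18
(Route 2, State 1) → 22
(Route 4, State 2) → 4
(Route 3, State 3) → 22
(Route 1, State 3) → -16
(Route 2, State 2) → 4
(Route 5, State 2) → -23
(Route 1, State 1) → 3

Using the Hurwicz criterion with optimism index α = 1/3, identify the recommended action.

Route 3

Route 1: 1/3·14 + 2/3·(-16) = -6
Route 2: 1/3·22 + 2/3·(-15) = -8/3
Route 3: 1/3·22 + 2/3·(-8) = 2
Route 4: 1/3·13 + 2/3·(-18) = -23/3
Route 5: 1/3·23 + 2/3·(-23) = -23/3
Highest Hurwicz score = 2 → Route 3.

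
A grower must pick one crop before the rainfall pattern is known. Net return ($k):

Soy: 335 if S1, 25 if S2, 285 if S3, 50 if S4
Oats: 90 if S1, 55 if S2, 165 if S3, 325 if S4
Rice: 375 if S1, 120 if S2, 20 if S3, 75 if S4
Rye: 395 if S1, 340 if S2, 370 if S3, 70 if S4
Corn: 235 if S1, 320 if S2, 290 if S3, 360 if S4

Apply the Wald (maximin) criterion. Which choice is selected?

Row minima: Soy=25, Oats=55, Rice=20, Rye=70, Corn=235
Best worst-case = 235 → Corn.

Corn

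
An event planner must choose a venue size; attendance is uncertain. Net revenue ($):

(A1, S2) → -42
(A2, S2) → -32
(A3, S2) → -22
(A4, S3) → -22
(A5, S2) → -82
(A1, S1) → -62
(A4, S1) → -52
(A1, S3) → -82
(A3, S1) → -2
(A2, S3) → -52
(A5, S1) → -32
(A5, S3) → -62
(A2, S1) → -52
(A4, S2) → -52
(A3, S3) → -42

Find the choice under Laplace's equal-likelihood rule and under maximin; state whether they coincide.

Row averages: A1=-62, A2=-136/3, A3=-22, A4=-42, A5=-176/3
Highest average = -22 → A3.
Row minima: A1=-82, A2=-52, A3=-42, A4=-52, A5=-82
Best worst-case = -42 → A3.

laplace → A3; maximin → A3 (agree)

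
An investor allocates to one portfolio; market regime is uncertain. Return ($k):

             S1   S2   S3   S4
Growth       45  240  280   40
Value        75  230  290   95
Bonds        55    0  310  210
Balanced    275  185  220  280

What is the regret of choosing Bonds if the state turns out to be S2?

240

Best payoff under S2 is 240.
Regret = 240 − 0 = 240.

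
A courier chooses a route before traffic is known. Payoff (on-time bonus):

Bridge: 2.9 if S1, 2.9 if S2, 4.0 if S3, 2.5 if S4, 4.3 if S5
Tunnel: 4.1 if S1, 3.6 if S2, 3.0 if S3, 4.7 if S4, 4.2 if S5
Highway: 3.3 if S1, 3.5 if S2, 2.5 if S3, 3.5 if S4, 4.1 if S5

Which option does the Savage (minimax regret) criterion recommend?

Tunnel

Column bests: S1=4.1, S2=3.6, S3=4.0, S4=4.7, S5=4.3.
Bridge regrets: 1.2, 0.7, 0.0, 2.2, 0.0 → max 2.2
Tunnel regrets: 0.0, 0.0, 1.0, 0.0, 0.1 → max 1.0
Highway regrets: 0.8, 0.1, 1.5, 1.2, 0.2 → max 1.5
Smallest max regret = 1.0 → Tunnel.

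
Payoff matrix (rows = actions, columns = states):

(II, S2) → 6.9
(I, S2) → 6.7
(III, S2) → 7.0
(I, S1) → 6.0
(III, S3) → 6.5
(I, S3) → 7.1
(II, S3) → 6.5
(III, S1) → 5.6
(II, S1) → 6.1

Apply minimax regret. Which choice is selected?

I

Column bests: S1=6.1, S2=7.0, S3=7.1.
I regrets: 0.1, 0.3, 0.0 → max 0.3
II regrets: 0.0, 0.1, 0.6 → max 0.6
III regrets: 0.5, 0.0, 0.6 → max 0.6
Smallest max regret = 0.3 → I.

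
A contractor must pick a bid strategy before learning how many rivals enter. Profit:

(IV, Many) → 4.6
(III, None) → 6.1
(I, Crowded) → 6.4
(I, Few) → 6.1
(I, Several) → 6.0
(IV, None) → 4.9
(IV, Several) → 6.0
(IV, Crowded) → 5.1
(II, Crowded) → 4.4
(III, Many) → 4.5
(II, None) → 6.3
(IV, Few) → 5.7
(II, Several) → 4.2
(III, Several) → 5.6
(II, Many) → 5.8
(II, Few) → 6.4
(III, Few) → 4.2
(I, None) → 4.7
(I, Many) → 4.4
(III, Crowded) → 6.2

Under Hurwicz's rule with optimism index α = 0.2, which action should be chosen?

IV

I: 0.2·6.4 + 0.8·4.4 = 4.8
II: 0.2·6.4 + 0.8·4.2 = 4.64
III: 0.2·6.2 + 0.8·4.2 = 4.6
IV: 0.2·6.0 + 0.8·4.6 = 4.88
Highest Hurwicz score = 4.88 → IV.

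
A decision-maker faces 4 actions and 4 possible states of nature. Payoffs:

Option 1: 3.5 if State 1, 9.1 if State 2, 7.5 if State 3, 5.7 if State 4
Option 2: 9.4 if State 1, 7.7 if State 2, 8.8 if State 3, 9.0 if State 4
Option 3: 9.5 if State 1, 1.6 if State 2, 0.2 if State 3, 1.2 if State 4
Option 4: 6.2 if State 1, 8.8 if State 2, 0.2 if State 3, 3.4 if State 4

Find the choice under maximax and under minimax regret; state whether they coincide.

maximax → Option 3; minimax regret → Option 2 (disagree)

Row maxima: Option 1=9.1, Option 2=9.4, Option 3=9.5, Option 4=8.8
Best best-case = 9.5 → Option 3.
Column bests: State 1=9.5, State 2=9.1, State 3=8.8, State 4=9.0.
Option 1 regrets: 6.0, 0.0, 1.3, 3.3 → max 6.0
Option 2 regrets: 0.1, 1.4, 0.0, 0.0 → max 1.4
Option 3 regrets: 0.0, 7.5, 8.6, 7.8 → max 8.6
Option 4 regrets: 3.3, 0.3, 8.6, 5.6 → max 8.6
Smallest max regret = 1.4 → Option 2.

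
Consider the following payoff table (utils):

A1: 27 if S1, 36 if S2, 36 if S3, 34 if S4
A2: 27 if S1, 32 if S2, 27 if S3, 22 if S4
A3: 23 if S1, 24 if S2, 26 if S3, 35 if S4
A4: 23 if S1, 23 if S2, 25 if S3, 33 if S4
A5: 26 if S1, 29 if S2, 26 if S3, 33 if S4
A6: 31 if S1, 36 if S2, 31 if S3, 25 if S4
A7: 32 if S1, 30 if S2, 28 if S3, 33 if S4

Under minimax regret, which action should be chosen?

Column bests: S1=32, S2=36, S3=36, S4=35.
A1 regrets: 5, 0, 0, 1 → max 5
A2 regrets: 5, 4, 9, 13 → max 13
A3 regrets: 9, 12, 10, 0 → max 12
A4 regrets: 9, 13, 11, 2 → max 13
A5 regrets: 6, 7, 10, 2 → max 10
A6 regrets: 1, 0, 5, 10 → max 10
A7 regrets: 0, 6, 8, 2 → max 8
Smallest max regret = 5 → A1.

A1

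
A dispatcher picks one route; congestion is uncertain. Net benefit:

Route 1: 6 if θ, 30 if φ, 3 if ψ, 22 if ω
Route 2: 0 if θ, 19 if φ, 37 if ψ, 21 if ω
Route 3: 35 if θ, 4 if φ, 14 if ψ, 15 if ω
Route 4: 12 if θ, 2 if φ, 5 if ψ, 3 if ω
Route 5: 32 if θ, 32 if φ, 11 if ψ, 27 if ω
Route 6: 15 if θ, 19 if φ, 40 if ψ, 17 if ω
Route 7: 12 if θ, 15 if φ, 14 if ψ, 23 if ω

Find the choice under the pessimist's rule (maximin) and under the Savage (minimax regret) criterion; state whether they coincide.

Row minima: Route 1=3, Route 2=0, Route 3=4, Route 4=2, Route 5=11, Route 6=15, Route 7=12
Best worst-case = 15 → Route 6.
Column bests: θ=35, φ=32, ψ=40, ω=27.
Route 1 regrets: 29, 2, 37, 5 → max 37
Route 2 regrets: 35, 13, 3, 6 → max 35
Route 3 regrets: 0, 28, 26, 12 → max 28
Route 4 regrets: 23, 30, 35, 24 → max 35
Route 5 regrets: 3, 0, 29, 0 → max 29
Route 6 regrets: 20, 13, 0, 10 → max 20
Route 7 regrets: 23, 17, 26, 4 → max 26
Smallest max regret = 20 → Route 6.

maximin → Route 6; minimax regret → Route 6 (agree)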